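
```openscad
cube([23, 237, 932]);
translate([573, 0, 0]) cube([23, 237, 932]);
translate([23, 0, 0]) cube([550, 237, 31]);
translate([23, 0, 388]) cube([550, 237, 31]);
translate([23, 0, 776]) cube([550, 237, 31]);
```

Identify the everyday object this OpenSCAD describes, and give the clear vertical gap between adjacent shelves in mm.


A bookshelf. The clear shelf gap is 357 mm.

Two tall side panels with 3 horizontal boards between them — a bookshelf. The first two shelf undersides are at z = 0 and z = 388; with shelf thickness 31, the clear gap is 388 − 0 − 31 = 357 mm.


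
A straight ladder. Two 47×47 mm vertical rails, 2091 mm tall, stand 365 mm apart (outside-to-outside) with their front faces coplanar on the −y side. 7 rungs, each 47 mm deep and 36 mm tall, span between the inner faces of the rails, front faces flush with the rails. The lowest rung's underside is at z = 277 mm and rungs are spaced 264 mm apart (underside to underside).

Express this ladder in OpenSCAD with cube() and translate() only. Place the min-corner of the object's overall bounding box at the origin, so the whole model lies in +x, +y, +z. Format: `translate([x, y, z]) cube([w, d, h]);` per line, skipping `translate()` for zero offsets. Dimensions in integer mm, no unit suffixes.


cube([47, 47, 2091]);
translate([318, 0, 0]) cube([47, 47, 2091]);
translate([47, 0, 277]) cube([271, 47, 36]);
translate([47, 0, 541]) cube([271, 47, 36]);
translate([47, 0, 805]) cube([271, 47, 36]);
translate([47, 0, 1069]) cube([271, 47, 36]);
translate([47, 0, 1333]) cube([271, 47, 36]);
translate([47, 0, 1597]) cube([271, 47, 36]);
translate([47, 0, 1861]) cube([271, 47, 36]);


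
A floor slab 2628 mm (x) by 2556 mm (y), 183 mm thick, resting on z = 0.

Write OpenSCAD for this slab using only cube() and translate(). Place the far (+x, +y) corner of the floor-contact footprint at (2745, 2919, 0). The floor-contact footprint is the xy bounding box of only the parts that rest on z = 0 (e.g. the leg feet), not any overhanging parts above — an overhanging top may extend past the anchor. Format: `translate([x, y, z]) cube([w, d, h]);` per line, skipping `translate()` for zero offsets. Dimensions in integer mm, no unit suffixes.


translate([117, 363, 0]) cube([2628, 2556, 183]);


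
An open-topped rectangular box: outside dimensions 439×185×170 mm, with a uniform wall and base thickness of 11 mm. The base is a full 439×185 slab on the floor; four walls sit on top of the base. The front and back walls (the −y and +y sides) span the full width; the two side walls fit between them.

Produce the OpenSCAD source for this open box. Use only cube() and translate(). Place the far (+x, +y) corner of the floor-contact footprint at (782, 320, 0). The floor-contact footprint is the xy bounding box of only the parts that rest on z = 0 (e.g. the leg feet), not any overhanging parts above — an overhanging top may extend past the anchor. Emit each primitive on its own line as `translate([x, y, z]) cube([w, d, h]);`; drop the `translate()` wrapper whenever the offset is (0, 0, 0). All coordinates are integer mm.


translate([343, 135, 0]) cube([439, 185, 11]);
translate([343, 135, 11]) cube([439, 11, 159]);
translate([343, 309, 11]) cube([439, 11, 159]);
translate([343, 146, 11]) cube([11, 163, 159]);
translate([771, 146, 11]) cube([11, 163, 159]);


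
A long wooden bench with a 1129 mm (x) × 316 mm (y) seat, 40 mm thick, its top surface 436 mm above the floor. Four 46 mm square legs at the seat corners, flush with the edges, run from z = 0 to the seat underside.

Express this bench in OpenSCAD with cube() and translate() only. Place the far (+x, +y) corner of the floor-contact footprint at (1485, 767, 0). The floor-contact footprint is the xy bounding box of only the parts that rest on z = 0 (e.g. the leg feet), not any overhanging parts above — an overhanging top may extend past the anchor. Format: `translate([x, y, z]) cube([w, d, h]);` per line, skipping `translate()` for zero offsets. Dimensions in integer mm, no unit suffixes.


translate([356, 451, 396]) cube([1129, 316, 40]);
translate([356, 451, 0]) cube([46, 46, 396]);
translate([356, 721, 0]) cube([46, 46, 396]);
translate([1439, 451, 0]) cube([46, 46, 396]);
translate([1439, 721, 0]) cube([46, 46, 396]);


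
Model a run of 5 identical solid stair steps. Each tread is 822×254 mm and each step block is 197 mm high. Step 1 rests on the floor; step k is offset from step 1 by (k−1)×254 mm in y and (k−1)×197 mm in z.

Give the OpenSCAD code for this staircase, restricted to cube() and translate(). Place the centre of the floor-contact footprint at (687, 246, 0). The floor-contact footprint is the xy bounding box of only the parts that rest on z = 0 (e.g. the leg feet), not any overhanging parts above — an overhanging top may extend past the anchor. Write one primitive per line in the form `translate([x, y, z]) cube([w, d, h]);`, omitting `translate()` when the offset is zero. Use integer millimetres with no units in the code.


translate([276, 119, 0]) cube([822, 254, 197]);
translate([276, 373, 197]) cube([822, 254, 197]);
translate([276, 627, 394]) cube([822, 254, 197]);
translate([276, 881, 591]) cube([822, 254, 197]);
translate([276, 1135, 788]) cube([822, 254, 197]);


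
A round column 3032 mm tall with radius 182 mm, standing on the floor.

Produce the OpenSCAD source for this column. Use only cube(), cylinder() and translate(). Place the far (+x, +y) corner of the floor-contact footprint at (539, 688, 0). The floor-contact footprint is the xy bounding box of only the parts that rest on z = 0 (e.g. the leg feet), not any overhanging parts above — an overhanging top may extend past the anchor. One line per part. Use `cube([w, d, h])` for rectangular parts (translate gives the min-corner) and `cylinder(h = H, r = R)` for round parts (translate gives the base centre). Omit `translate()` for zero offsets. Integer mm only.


translate([357, 506, 0]) cylinder(h = 3032, r = 182);


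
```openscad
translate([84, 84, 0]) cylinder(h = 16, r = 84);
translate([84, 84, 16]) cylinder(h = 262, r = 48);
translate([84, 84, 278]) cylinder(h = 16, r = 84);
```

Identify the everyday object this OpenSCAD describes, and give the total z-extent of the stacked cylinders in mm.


A spool. The overall height is 294 mm.

Three coaxial cylinders, large–small–large — a spool. Two 16 mm flanges and a 262 mm core give 16 + 262 + 16 = 294 mm.


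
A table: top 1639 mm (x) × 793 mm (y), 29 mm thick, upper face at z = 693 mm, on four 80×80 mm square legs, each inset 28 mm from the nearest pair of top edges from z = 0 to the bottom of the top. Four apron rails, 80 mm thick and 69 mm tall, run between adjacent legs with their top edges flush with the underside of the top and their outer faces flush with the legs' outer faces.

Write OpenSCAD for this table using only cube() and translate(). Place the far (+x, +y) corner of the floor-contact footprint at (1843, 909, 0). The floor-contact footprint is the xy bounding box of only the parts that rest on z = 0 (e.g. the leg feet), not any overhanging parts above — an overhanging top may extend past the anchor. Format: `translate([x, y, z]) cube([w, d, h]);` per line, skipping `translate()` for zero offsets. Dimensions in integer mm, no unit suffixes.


translate([232, 144, 664]) cube([1639, 793, 29]);
translate([260, 172, 0]) cube([80, 80, 664]);
translate([1763, 172, 0]) cube([80, 80, 664]);
translate([260, 829, 0]) cube([80, 80, 664]);
translate([1763, 829, 0]) cube([80, 80, 664]);
translate([340, 172, 595]) cube([1423, 80, 69]);
translate([340, 829, 595]) cube([1423, 80, 69]);
translate([260, 252, 595]) cube([80, 577, 69]);
translate([1763, 252, 595]) cube([80, 577, 69]);


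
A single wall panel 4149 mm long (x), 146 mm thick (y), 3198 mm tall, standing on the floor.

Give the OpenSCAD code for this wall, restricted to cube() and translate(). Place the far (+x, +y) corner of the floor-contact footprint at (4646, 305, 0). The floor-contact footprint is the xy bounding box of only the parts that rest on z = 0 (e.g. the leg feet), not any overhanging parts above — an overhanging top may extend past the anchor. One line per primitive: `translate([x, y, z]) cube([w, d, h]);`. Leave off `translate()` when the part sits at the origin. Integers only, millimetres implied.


translate([497, 159, 0]) cube([4149, 146, 3198]);


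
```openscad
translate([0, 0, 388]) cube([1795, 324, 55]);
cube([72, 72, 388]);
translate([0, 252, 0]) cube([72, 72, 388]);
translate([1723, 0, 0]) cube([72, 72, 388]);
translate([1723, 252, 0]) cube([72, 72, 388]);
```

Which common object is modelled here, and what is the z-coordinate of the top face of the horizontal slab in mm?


A bench. The seat-top height is 443 mm.

A long slab on four corner posts — a bench. The slab sits at z = 388 with thickness 55, so the top is 388 + 55 = 443 mm.


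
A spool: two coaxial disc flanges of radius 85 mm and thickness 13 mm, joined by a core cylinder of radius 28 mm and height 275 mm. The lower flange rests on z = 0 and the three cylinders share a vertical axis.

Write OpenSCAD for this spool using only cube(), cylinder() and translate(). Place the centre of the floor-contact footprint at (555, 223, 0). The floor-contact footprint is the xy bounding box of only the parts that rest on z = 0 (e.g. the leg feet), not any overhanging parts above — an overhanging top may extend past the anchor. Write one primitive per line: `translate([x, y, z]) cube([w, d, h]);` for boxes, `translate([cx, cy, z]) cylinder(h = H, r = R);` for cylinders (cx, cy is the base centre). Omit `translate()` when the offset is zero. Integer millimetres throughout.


translate([555, 223, 0]) cylinder(h = 13, r = 85);
translate([555, 223, 13]) cylinder(h = 275, r = 28);
translate([555, 223, 288]) cylinder(h = 13, r = 85);


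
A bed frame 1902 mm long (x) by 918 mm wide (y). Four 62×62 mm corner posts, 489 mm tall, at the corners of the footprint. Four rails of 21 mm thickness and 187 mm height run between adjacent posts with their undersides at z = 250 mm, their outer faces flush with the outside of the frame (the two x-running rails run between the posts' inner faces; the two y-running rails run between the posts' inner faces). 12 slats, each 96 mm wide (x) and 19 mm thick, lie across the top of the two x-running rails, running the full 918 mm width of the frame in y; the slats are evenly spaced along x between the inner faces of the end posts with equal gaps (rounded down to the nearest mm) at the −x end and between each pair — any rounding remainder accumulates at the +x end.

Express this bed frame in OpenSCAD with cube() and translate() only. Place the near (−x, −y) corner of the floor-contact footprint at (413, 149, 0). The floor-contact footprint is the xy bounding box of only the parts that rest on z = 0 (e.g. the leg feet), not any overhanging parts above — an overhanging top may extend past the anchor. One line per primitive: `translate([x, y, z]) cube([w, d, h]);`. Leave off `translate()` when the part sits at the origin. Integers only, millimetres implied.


translate([413, 149, 0]) cube([62, 62, 489]);
translate([413, 1005, 0]) cube([62, 62, 489]);
translate([2253, 149, 0]) cube([62, 62, 489]);
translate([2253, 1005, 0]) cube([62, 62, 489]);
translate([475, 149, 250]) cube([1778, 21, 187]);
translate([475, 1046, 250]) cube([1778, 21, 187]);
translate([413, 211, 250]) cube([21, 794, 187]);
translate([2294, 211, 250]) cube([21, 794, 187]);
translate([523, 149, 437]) cube([96, 918, 19]);
translate([667, 149, 437]) cube([96, 918, 19]);
translate([811, 149, 437]) cube([96, 918, 19]);
translate([955, 149, 437]) cube([96, 918, 19]);
translate([1099, 149, 437]) cube([96, 918, 19]);
translate([1243, 149, 437]) cube([96, 918, 19]);
translate([1387, 149, 437]) cube([96, 918, 19]);
translate([1531, 149, 437]) cube([96, 918, 19]);
translate([1675, 149, 437]) cube([96, 918, 19]);
translate([1819, 149, 437]) cube([96, 918, 19]);
translate([1963, 149, 437]) cube([96, 918, 19]);
translate([2107, 149, 437]) cube([96, 918, 19]);


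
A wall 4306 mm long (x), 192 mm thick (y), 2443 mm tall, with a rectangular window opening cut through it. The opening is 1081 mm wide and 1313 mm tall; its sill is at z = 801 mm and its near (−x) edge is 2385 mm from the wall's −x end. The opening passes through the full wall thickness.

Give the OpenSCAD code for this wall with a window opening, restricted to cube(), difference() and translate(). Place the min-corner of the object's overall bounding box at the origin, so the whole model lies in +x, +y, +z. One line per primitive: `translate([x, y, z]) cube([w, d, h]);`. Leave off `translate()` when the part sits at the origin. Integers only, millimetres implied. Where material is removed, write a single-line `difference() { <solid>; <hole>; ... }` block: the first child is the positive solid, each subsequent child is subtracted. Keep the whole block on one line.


difference() { cube([4306, 192, 2443]); translate([2385, 0, 801]) cube([1081, 192, 1313]); }


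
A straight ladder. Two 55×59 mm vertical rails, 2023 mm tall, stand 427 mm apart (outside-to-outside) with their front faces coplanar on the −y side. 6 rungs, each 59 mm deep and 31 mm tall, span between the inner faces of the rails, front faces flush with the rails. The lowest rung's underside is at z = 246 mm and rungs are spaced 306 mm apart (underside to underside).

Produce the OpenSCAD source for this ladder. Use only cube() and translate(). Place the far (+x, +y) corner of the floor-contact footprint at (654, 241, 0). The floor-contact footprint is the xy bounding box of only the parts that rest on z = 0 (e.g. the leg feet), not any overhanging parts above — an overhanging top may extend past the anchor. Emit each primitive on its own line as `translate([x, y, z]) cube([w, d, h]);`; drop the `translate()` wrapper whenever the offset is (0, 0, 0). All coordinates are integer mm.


translate([227, 182, 0]) cube([55, 59, 2023]);
translate([599, 182, 0]) cube([55, 59, 2023]);
translate([282, 182, 246]) cube([317, 59, 31]);
translate([282, 182, 552]) cube([317, 59, 31]);
translate([282, 182, 858]) cube([317, 59, 31]);
translate([282, 182, 1164]) cube([317, 59, 31]);
translate([282, 182, 1470]) cube([317, 59, 31]);
translate([282, 182, 1776]) cube([317, 59, 31]);


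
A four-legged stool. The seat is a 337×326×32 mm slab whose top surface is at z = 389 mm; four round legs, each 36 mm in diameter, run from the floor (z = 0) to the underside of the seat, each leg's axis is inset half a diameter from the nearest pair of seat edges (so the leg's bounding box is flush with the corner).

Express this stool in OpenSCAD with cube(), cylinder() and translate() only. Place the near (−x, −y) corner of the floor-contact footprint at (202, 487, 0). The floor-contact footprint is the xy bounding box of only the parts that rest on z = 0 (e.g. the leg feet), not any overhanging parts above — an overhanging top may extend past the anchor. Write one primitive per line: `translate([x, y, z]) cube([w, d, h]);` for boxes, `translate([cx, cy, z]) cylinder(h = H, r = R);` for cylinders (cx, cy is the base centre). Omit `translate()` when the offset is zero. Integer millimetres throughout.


translate([202, 487, 357]) cube([337, 326, 32]);
translate([220, 505, 0]) cylinder(h = 357, r = 18);
translate([521, 505, 0]) cylinder(h = 357, r = 18);
translate([220, 795, 0]) cylinder(h = 357, r = 18);
translate([521, 795, 0]) cylinder(h = 357, r = 18);


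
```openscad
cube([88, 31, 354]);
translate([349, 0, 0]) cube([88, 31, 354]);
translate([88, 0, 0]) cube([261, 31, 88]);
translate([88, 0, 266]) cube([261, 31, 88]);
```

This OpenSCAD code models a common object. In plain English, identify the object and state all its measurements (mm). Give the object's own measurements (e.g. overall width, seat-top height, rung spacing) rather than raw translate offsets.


A rectangular picture frame lying in the x–z plane (depth along y). The opening is 261 mm wide (x) by 178 mm tall (z), surrounded by a border 88 mm wide on all four sides. The frame is 31 mm deep and is made of two full-height vertical stiles with two horizontal rails fitted between them.


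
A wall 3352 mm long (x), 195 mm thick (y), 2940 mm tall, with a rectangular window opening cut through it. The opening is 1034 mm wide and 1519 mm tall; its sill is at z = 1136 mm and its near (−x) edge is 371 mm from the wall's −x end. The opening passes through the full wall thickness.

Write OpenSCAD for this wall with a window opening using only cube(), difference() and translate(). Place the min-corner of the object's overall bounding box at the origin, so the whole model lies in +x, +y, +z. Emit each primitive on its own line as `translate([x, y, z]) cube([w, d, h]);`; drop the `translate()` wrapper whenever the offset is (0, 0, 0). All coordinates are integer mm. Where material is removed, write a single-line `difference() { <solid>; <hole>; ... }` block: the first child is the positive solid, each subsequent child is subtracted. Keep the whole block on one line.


difference() { cube([3352, 195, 2940]); translate([371, 0, 1136]) cube([1034, 195, 1519]); }


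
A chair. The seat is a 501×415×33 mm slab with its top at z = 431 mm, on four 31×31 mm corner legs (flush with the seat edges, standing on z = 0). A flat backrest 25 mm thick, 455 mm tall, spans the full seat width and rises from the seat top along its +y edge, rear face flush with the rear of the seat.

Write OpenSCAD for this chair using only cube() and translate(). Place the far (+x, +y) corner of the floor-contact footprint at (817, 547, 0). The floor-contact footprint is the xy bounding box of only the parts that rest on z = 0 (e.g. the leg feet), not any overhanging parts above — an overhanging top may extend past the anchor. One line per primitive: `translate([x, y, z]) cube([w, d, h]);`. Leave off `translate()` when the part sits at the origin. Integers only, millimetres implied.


translate([316, 132, 398]) cube([501, 415, 33]);
translate([316, 132, 0]) cube([31, 31, 398]);
translate([786, 132, 0]) cube([31, 31, 398]);
translate([316, 516, 0]) cube([31, 31, 398]);
translate([786, 516, 0]) cube([31, 31, 398]);
translate([316, 522, 431]) cube([501, 25, 455]);


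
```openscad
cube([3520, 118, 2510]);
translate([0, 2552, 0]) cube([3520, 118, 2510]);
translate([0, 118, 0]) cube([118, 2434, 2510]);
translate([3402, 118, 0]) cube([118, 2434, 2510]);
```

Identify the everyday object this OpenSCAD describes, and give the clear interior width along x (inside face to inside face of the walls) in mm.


A house (or room) frame. The interior width is 3284 mm.

Four 2510 mm walls enclosing a rectangle with no floor or roof — a room or house frame. Outside width is 3520 mm and wall thickness is 118 mm, so the interior width is 3520 − 2 × 118 = 3284 mm.


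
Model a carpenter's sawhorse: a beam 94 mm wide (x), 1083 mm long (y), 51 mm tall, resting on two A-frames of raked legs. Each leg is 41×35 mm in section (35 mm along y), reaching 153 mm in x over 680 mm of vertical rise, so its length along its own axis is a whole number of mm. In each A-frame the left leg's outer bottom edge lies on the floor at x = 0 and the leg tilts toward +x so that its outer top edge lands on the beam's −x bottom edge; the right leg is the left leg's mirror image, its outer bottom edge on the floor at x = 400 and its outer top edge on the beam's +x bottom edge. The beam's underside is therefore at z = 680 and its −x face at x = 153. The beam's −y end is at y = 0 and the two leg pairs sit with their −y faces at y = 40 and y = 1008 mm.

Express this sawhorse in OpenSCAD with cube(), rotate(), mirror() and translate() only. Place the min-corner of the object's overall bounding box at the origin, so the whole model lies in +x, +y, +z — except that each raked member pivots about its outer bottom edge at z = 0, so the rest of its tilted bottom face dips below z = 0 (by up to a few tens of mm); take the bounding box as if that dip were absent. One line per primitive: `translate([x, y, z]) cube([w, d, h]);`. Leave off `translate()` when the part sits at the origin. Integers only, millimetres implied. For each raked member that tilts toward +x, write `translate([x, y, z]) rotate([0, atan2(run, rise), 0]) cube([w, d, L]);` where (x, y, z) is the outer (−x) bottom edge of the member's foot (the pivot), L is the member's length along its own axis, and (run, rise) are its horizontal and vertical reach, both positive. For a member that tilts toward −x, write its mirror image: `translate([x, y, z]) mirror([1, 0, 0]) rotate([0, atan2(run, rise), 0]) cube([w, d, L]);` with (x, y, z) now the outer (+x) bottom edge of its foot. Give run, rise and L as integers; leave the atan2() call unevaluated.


translate([153, 0, 680]) cube([94, 1083, 51]);
translate([0, 40, 0]) rotate([0, atan2(153, 680), 0]) cube([41, 35, 697]);
translate([400, 40, 0]) mirror([1, 0, 0]) rotate([0, atan2(153, 680), 0]) cube([41, 35, 697]);
translate([0, 1008, 0]) rotate([0, atan2(153, 680), 0]) cube([41, 35, 697]);
translate([400, 1008, 0]) mirror([1, 0, 0]) rotate([0, atan2(153, 680), 0]) cube([41, 35, 697]);


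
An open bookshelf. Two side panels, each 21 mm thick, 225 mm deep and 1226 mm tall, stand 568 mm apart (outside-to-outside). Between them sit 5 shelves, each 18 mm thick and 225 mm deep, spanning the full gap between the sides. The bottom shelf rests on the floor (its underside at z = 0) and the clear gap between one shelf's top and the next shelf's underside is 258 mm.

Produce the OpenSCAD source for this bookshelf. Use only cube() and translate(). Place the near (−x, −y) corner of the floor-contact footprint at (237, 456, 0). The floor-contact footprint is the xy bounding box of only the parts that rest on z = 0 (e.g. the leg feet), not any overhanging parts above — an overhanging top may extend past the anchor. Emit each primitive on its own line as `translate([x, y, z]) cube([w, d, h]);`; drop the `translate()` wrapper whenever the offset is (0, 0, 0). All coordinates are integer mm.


translate([237, 456, 0]) cube([21, 225, 1226]);
translate([784, 456, 0]) cube([21, 225, 1226]);
translate([258, 456, 0]) cube([526, 225, 18]);
translate([258, 456, 276]) cube([526, 225, 18]);
translate([258, 456, 552]) cube([526, 225, 18]);
translate([258, 456, 828]) cube([526, 225, 18]);
translate([258, 456, 1104]) cube([526, 225, 18]);


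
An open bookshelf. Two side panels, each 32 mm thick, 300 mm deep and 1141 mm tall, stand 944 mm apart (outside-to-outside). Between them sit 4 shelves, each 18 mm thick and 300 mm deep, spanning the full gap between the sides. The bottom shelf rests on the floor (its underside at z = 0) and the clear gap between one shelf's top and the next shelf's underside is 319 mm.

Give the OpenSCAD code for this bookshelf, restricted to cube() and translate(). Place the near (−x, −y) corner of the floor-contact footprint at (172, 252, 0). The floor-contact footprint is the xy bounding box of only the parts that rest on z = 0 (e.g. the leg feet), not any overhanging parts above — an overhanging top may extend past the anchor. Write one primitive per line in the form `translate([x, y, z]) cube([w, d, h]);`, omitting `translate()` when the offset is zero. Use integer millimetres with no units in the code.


translate([172, 252, 0]) cube([32, 300, 1141]);
translate([1084, 252, 0]) cube([32, 300, 1141]);
translate([204, 252, 0]) cube([880, 300, 18]);
translate([204, 252, 337]) cube([880, 300, 18]);
translate([204, 252, 674]) cube([880, 300, 18]);
translate([204, 252, 1011]) cube([880, 300, 18]);


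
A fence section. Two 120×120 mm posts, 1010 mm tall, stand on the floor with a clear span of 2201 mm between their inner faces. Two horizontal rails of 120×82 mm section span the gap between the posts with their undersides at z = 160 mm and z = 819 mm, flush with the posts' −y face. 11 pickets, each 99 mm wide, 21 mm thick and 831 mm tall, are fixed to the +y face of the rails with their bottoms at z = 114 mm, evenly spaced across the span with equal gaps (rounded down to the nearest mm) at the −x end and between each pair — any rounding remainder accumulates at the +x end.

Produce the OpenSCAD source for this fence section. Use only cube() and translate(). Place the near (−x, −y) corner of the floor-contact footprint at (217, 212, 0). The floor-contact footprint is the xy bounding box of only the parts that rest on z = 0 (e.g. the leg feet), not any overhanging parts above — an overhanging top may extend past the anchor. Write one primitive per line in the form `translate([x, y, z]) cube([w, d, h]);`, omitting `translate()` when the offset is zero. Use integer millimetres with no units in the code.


translate([217, 212, 0]) cube([120, 120, 1010]);
translate([2538, 212, 0]) cube([120, 120, 1010]);
translate([337, 212, 160]) cube([2201, 120, 82]);
translate([337, 212, 819]) cube([2201, 120, 82]);
translate([429, 332, 114]) cube([99, 21, 831]);
translate([620, 332, 114]) cube([99, 21, 831]);
translate([811, 332, 114]) cube([99, 21, 831]);
translate([1002, 332, 114]) cube([99, 21, 831]);
translate([1193, 332, 114]) cube([99, 21, 831]);
translate([1384, 332, 114]) cube([99, 21, 831]);
translate([1575, 332, 114]) cube([99, 21, 831]);
translate([1766, 332, 114]) cube([99, 21, 831]);
translate([1957, 332, 114]) cube([99, 21, 831]);
translate([2148, 332, 114]) cube([99, 21, 831]);
translate([2339, 332, 114]) cube([99, 21, 831]);


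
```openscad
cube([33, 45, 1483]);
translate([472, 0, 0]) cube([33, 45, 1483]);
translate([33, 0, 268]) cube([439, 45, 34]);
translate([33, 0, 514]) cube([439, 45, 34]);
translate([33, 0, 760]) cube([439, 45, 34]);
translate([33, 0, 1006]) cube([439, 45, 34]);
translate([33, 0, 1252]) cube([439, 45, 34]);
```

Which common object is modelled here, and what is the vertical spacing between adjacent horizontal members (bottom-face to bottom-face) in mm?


A ladder. The rung spacing is 246 mm.

Two tall 33×45 posts with 5 short bars between them — a ladder. Adjacent rungs sit at z = 268 and z = 514, so the spacing is 514 − 268 = 246 mm.


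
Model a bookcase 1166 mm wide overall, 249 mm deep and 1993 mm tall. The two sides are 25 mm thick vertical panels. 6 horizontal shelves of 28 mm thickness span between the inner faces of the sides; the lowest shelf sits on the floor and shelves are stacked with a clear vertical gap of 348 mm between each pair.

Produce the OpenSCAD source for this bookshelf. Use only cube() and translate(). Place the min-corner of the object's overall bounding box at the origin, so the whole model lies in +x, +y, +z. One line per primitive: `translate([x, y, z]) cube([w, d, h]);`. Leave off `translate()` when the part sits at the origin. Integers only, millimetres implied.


cube([25, 249, 1993]);
translate([1141, 0, 0]) cube([25, 249, 1993]);
translate([25, 0, 0]) cube([1116, 249, 28]);
translate([25, 0, 376]) cube([1116, 249, 28]);
translate([25, 0, 752]) cube([1116, 249, 28]);
translate([25, 0, 1128]) cube([1116, 249, 28]);
translate([25, 0, 1504]) cube([1116, 249, 28]);
translate([25, 0, 1880]) cube([1116, 249, 28]);


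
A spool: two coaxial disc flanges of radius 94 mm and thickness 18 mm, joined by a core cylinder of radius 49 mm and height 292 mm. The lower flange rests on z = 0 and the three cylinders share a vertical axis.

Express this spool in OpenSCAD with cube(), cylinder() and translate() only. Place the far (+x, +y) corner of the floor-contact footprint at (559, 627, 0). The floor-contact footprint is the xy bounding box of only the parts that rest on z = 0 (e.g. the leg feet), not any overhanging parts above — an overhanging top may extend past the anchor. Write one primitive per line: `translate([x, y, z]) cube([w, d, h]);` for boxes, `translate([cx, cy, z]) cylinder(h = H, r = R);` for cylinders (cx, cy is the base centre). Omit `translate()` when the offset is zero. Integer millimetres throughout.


translate([465, 533, 0]) cylinder(h = 18, r = 94);
translate([465, 533, 18]) cylinder(h = 292, r = 49);
translate([465, 533, 310]) cylinder(h = 18, r = 94);


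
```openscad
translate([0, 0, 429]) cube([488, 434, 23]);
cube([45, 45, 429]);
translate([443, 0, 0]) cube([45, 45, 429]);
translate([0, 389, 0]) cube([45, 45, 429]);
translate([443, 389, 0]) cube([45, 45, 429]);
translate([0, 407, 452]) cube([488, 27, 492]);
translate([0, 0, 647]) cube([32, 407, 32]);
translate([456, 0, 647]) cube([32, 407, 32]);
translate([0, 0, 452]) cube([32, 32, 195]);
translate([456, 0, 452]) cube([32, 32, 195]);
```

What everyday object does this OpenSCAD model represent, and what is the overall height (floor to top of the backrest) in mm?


A chair. The overall height is 944 mm.

A slab on four corner posts with a tall panel at the back — a chair. The seat slab sits at z = 429 with thickness 23, and the 492 mm backrest starts at the seat top, so the overall height is 429 + 23 + 492 = 944 mm.


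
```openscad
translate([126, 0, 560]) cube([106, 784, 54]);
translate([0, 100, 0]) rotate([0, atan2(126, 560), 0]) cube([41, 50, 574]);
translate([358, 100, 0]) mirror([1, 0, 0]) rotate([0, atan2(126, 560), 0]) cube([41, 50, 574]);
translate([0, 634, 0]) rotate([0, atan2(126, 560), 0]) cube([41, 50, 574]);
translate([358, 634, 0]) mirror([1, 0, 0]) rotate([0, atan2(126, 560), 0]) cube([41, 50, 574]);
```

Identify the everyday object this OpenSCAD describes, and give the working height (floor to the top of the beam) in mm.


A sawhorse. The overall height is 614 mm.

A beam across two mirrored pairs of raked legs — a sawhorse. The beam's underside is at z = 560 (matching the legs' vertical rise in atan2(126, 560)) and the beam is 54 mm tall, so its top is at 560 + 54 = 614 mm. The raked legs top out at the beam's underside, so that is the highest point.


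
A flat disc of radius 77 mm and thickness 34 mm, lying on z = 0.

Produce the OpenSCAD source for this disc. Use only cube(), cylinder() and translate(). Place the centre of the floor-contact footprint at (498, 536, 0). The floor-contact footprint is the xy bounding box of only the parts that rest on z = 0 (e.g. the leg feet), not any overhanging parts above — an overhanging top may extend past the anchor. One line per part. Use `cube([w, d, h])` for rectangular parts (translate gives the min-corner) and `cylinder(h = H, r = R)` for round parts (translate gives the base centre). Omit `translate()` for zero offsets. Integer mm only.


translate([498, 536, 0]) cylinder(h = 34, r = 77);


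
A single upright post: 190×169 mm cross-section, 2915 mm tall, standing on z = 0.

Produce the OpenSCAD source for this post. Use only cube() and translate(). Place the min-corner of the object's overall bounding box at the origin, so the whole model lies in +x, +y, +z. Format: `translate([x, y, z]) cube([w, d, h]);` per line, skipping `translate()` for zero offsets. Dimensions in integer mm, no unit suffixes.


cube([190, 169, 2915]);


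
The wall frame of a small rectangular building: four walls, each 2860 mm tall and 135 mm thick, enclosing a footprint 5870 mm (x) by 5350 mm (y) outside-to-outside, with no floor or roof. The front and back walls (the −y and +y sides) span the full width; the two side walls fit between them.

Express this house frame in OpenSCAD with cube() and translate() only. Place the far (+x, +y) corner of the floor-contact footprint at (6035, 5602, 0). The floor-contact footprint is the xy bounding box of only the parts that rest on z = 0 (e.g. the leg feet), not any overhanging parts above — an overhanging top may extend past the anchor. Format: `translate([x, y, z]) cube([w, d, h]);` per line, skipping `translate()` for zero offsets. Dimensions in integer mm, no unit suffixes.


translate([165, 252, 0]) cube([5870, 135, 2860]);
translate([165, 5467, 0]) cube([5870, 135, 2860]);
translate([165, 387, 0]) cube([135, 5080, 2860]);
translate([5900, 387, 0]) cube([135, 5080, 2860]);


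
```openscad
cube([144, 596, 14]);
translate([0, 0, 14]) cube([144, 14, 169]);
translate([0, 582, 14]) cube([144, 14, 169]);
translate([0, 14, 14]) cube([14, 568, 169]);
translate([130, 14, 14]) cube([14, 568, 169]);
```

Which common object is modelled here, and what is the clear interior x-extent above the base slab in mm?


An open box. The internal width is 116 mm.

A 144×596 base slab with four walls standing on it — an open box. The base is 144 mm wide and the walls are 14 mm thick, so the internal width is 144 − 2 × 14 = 116 mm.


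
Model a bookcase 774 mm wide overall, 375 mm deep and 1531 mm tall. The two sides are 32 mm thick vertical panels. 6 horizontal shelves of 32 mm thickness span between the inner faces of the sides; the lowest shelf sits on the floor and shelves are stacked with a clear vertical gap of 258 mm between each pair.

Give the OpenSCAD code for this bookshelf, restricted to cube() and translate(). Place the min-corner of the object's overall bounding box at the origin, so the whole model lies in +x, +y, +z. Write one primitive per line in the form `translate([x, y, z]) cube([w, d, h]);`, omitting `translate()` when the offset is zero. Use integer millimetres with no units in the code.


cube([32, 375, 1531]);
translate([742, 0, 0]) cube([32, 375, 1531]);
translate([32, 0, 0]) cube([710, 375, 32]);
translate([32, 0, 290]) cube([710, 375, 32]);
translate([32, 0, 580]) cube([710, 375, 32]);
translate([32, 0, 870]) cube([710, 375, 32]);
translate([32, 0, 1160]) cube([710, 375, 32]);
translate([32, 0, 1450]) cube([710, 375, 32]);


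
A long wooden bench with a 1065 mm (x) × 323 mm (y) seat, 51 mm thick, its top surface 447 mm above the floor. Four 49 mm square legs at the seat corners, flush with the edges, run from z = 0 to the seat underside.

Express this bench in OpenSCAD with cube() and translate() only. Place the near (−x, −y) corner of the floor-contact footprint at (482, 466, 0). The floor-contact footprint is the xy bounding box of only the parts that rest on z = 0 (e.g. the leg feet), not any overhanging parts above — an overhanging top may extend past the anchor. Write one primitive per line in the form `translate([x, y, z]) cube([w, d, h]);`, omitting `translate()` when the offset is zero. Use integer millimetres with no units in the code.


// leg_h = 447 − 51 = 396
translate([482, 466, 396]) cube([1065, 323, 51]);
translate([482, 466, 0]) cube([49, 49, 396]);
translate([482, 740, 0]) cube([49, 49, 396]);
translate([1498, 466, 0]) cube([49, 49, 396]);
translate([1498, 740, 0]) cube([49, 49, 396]);


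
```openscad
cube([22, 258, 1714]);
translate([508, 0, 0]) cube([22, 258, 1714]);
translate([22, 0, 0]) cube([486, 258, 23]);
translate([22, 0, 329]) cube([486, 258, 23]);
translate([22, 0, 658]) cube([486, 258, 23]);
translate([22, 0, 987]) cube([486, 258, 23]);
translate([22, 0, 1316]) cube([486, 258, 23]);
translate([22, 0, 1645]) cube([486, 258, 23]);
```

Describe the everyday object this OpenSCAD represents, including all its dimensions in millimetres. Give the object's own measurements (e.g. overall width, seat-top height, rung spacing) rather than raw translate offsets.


An open bookshelf. Two side panels, each 22 mm thick, 258 mm deep and 1714 mm tall, stand 530 mm apart (outside-to-outside). Between them sit 6 shelves, each 23 mm thick and 258 mm deep, spanning the full gap between the sides. The bottom shelf rests on the floor (its underside at z = 0) and the clear gap between one shelf's top and the next shelf's underside is 306 mm.


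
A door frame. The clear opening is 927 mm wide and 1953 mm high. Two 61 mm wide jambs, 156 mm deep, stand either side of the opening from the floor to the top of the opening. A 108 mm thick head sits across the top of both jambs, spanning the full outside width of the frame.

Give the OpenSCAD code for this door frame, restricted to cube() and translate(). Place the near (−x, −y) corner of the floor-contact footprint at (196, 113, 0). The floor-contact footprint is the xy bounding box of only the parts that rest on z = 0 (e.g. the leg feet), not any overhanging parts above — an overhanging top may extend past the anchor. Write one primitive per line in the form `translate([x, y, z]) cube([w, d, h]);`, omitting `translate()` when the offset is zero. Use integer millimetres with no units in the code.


translate([196, 113, 0]) cube([61, 156, 1953]);
translate([1184, 113, 0]) cube([61, 156, 1953]);
translate([196, 113, 1953]) cube([1049, 156, 108]);


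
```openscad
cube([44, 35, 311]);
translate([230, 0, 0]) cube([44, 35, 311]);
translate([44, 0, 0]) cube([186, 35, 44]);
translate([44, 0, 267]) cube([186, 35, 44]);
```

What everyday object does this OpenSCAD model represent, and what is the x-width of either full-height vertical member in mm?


A picture frame. The border width is 44 mm.

Four thin pieces enclosing a rectangular opening — a picture frame. The two full-height stiles are 311 mm tall; the top rail sits at z = 267 and is 44 mm tall, so the border above the opening is 311 − 267 = 44 mm, matching the stile x-width.


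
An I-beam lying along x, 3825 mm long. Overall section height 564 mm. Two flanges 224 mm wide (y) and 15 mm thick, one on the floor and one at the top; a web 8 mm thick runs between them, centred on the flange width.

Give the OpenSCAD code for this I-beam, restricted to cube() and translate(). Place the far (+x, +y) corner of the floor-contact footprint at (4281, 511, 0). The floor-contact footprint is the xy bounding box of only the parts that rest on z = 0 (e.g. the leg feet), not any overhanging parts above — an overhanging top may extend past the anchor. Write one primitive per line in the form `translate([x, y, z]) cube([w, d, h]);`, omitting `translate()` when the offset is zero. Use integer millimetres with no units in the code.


translate([456, 287, 0]) cube([3825, 224, 15]);
translate([456, 395, 15]) cube([3825, 8, 534]);
translate([456, 287, 549]) cube([3825, 224, 15]);


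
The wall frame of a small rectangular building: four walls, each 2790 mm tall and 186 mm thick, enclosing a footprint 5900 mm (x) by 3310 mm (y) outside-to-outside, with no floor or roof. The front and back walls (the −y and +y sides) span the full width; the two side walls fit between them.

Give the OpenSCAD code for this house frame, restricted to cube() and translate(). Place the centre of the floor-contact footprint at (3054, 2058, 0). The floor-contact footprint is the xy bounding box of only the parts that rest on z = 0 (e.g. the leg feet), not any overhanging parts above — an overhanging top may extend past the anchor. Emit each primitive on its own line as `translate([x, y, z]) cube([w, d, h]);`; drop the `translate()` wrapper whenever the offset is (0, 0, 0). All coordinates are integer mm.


translate([104, 403, 0]) cube([5900, 186, 2790]);
translate([104, 3527, 0]) cube([5900, 186, 2790]);
translate([104, 589, 0]) cube([186, 2938, 2790]);
translate([5818, 589, 0]) cube([186, 2938, 2790]);


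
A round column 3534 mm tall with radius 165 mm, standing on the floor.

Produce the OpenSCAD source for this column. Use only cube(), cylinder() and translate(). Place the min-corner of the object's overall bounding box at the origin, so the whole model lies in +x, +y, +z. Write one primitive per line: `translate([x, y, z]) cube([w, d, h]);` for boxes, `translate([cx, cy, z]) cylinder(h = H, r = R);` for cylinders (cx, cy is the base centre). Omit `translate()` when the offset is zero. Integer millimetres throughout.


translate([165, 165, 0]) cylinder(h = 3534, r = 165);


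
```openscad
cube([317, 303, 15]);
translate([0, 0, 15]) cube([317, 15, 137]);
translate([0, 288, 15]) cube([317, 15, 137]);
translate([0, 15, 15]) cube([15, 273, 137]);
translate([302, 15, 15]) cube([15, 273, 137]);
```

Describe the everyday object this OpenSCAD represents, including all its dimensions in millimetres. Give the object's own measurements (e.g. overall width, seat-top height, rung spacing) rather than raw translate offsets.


An open-topped rectangular box: outside dimensions 317×303×152 mm, with a uniform wall and base thickness of 15 mm. The base is a full 317×303 slab on the floor; four walls sit on top of the base. The front and back walls (the −y and +y sides) span the full width; the two side walls fit between them.
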